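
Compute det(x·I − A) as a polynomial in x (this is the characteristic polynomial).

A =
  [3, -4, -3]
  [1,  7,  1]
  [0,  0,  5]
x^3 - 15*x^2 + 75*x - 125

Expanding det(x·I − A) (e.g. by cofactor expansion or by noting that A is similar to its Jordan form J, which has the same characteristic polynomial as A) gives
  χ_A(x) = x^3 - 15*x^2 + 75*x - 125
which factors as (x - 5)^3. The eigenvalues (with algebraic multiplicities) are λ = 5 with multiplicity 3.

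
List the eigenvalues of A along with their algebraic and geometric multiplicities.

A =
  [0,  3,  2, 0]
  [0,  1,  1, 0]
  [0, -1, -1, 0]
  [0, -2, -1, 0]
λ = 0: alg = 4, geom = 2

Step 1 — factor the characteristic polynomial to read off the algebraic multiplicities:
  χ_A(x) = x^4

Step 2 — compute geometric multiplicities via the rank-nullity identity g(λ) = n − rank(A − λI):
  rank(A − (0)·I) = 2, so dim ker(A − (0)·I) = n − 2 = 2

Summary:
  λ = 0: algebraic multiplicity = 4, geometric multiplicity = 2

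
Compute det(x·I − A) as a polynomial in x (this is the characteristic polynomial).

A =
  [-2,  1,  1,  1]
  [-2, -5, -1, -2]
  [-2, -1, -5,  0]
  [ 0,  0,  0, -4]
x^4 + 16*x^3 + 96*x^2 + 256*x + 256

Expanding det(x·I − A) (e.g. by cofactor expansion or by noting that A is similar to its Jordan form J, which has the same characteristic polynomial as A) gives
  χ_A(x) = x^4 + 16*x^3 + 96*x^2 + 256*x + 256
which factors as (x + 4)^4. The eigenvalues (with algebraic multiplicities) are λ = -4 with multiplicity 4.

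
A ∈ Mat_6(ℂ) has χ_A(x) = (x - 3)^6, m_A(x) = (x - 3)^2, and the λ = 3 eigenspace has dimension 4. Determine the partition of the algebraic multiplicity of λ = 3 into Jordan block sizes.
Block sizes for λ = 3: [2, 2, 1, 1]

Step 1 — from the characteristic polynomial, algebraic multiplicity of λ = 3 is 6. From dim ker(A − (3)·I) = 4, there are exactly 4 Jordan blocks for λ = 3.
Step 2 — from the minimal polynomial, the factor (x − 3)^2 tells us the largest block for λ = 3 has size 2.
Step 3 — with total size 6, 4 blocks, and largest block 2, the block sizes (in nonincreasing order) are [2, 2, 1, 1].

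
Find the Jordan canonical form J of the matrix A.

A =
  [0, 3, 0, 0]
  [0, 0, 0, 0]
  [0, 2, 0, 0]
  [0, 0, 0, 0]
J_2(0) ⊕ J_1(0) ⊕ J_1(0)

The characteristic polynomial is
  det(x·I − A) = x^4

Eigenvalues and multiplicities (the geometric multiplicity of λ is n − rank(A − λI), which equals the number of Jordan blocks for λ):
  λ = 0: algebraic multiplicity = 4, geometric multiplicity = 3

Determining the block sizes for each eigenvalue:
  λ = 0: 3 blocks summing to 4 forces exactly one block of size 2 and the rest size 1 → block sizes [2, 1, 1]

Assembling the blocks gives a Jordan form
J =
  [0, 1, 0, 0]
  [0, 0, 0, 0]
  [0, 0, 0, 0]
  [0, 0, 0, 0]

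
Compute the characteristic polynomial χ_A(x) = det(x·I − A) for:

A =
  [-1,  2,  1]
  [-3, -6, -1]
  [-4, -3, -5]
x^3 + 12*x^2 + 48*x + 64

Expanding det(x·I − A) (e.g. by cofactor expansion or by noting that A is similar to its Jordan form J, which has the same characteristic polynomial as A) gives
  χ_A(x) = x^3 + 12*x^2 + 48*x + 64
which factors as (x + 4)^3. The eigenvalues (with algebraic multiplicities) are λ = -4 with multiplicity 3.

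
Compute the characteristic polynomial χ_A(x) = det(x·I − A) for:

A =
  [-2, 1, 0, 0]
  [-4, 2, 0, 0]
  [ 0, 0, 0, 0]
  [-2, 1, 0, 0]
x^4

Expanding det(x·I − A) (e.g. by cofactor expansion or by noting that A is similar to its Jordan form J, which has the same characteristic polynomial as A) gives
  χ_A(x) = x^4
which factors as x^4. The eigenvalues (with algebraic multiplicities) are λ = 0 with multiplicity 4.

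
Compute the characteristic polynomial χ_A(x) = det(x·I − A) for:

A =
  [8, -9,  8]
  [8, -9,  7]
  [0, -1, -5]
x^3 + 6*x^2 + 12*x + 8

Expanding det(x·I − A) (e.g. by cofactor expansion or by noting that A is similar to its Jordan form J, which has the same characteristic polynomial as A) gives
  χ_A(x) = x^3 + 6*x^2 + 12*x + 8
which factors as (x + 2)^3. The eigenvalues (with algebraic multiplicities) are λ = -2 with multiplicity 3.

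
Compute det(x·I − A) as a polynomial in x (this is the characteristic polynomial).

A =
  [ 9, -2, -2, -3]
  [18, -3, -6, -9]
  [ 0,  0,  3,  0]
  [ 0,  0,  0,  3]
x^4 - 12*x^3 + 54*x^2 - 108*x + 81

Expanding det(x·I − A) (e.g. by cofactor expansion or by noting that A is similar to its Jordan form J, which has the same characteristic polynomial as A) gives
  χ_A(x) = x^4 - 12*x^3 + 54*x^2 - 108*x + 81
which factors as (x - 3)^4. The eigenvalues (with algebraic multiplicities) are λ = 3 with multiplicity 4.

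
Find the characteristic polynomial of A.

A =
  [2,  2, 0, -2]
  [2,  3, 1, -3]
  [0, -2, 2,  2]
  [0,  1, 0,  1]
x^4 - 8*x^3 + 24*x^2 - 32*x + 16

Expanding det(x·I − A) (e.g. by cofactor expansion or by noting that A is similar to its Jordan form J, which has the same characteristic polynomial as A) gives
  χ_A(x) = x^4 - 8*x^3 + 24*x^2 - 32*x + 16
which factors as (x - 2)^4. The eigenvalues (with algebraic multiplicities) are λ = 2 with multiplicity 4.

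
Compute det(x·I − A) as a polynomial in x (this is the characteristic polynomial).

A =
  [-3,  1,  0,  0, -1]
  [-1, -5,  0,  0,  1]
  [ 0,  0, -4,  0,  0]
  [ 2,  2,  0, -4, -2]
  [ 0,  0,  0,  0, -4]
x^5 + 20*x^4 + 160*x^3 + 640*x^2 + 1280*x + 1024

Expanding det(x·I − A) (e.g. by cofactor expansion or by noting that A is similar to its Jordan form J, which has the same characteristic polynomial as A) gives
  χ_A(x) = x^5 + 20*x^4 + 160*x^3 + 640*x^2 + 1280*x + 1024
which factors as (x + 4)^5. The eigenvalues (with algebraic multiplicities) are λ = -4 with multiplicity 5.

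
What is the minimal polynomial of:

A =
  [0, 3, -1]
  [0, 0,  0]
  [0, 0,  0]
x^2

The characteristic polynomial is χ_A(x) = x^3, so the eigenvalues are known. The minimal polynomial is
  m_A(x) = Π_λ (x − λ)^{k_λ}
where k_λ is the size of the *largest* Jordan block for λ (equivalently, the smallest k with (A − λI)^k v = 0 for every generalised eigenvector v of λ).

  λ = 0: largest Jordan block has size 2, contributing (x − 0)^2

So m_A(x) = x^2 = x^2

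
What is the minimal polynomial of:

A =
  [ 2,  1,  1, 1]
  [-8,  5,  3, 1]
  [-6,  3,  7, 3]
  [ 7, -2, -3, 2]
x^3 - 12*x^2 + 48*x - 64

The characteristic polynomial is χ_A(x) = (x - 4)^4, so the eigenvalues are known. The minimal polynomial is
  m_A(x) = Π_λ (x − λ)^{k_λ}
where k_λ is the size of the *largest* Jordan block for λ (equivalently, the smallest k with (A − λI)^k v = 0 for every generalised eigenvector v of λ).

  λ = 4: largest Jordan block has size 3, contributing (x − 4)^3

So m_A(x) = (x - 4)^3 = x^3 - 12*x^2 + 48*x - 64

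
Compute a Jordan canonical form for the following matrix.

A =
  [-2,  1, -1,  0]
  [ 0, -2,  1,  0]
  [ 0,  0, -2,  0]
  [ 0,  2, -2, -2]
J_3(-2) ⊕ J_1(-2)

The characteristic polynomial is
  det(x·I − A) = x^4 + 8*x^3 + 24*x^2 + 32*x + 16 = (x + 2)^4

Eigenvalues and multiplicities (the geometric multiplicity of λ is n − rank(A − λI), which equals the number of Jordan blocks for λ):
  λ = -2: algebraic multiplicity = 4, geometric multiplicity = 2

Determining the block sizes for each eigenvalue:
  λ = -2: with am = 4 and gm = 2, the partition is not yet determined (e.g. several partitions of 4 into 2 parts exist). Let N = A − (-2)·I. Computing rank(N^1) = 2, rank(N^2) = 1, rank(N^3) = 0; the number of blocks of size ≥ j is rank(N^{j−1}) − rank(N^j), giving [2, 1, 1]. So we have 1 block(s) of size 3, 1 block(s) of size 1 → block sizes [3, 1]

Assembling the blocks gives a Jordan form
J =
  [-2,  1,  0,  0]
  [ 0, -2,  1,  0]
  [ 0,  0, -2,  0]
  [ 0,  0,  0, -2]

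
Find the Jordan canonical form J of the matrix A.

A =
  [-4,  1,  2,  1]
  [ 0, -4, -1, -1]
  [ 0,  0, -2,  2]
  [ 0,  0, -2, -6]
J_3(-4) ⊕ J_1(-4)

The characteristic polynomial is
  det(x·I − A) = x^4 + 16*x^3 + 96*x^2 + 256*x + 256 = (x + 4)^4

Eigenvalues and multiplicities (the geometric multiplicity of λ is n − rank(A − λI), which equals the number of Jordan blocks for λ):
  λ = -4: algebraic multiplicity = 4, geometric multiplicity = 2

Determining the block sizes for each eigenvalue:
  λ = -4: with am = 4 and gm = 2, the partition is not yet determined (e.g. several partitions of 4 into 2 parts exist). Let N = A − (-4)·I. Computing rank(N^1) = 2, rank(N^2) = 1, rank(N^3) = 0; the number of blocks of size ≥ j is rank(N^{j−1}) − rank(N^j), giving [2, 1, 1]. So we have 1 block(s) of size 3, 1 block(s) of size 1 → block sizes [3, 1]

Assembling the blocks gives a Jordan form
J =
  [-4,  1,  0,  0]
  [ 0, -4,  1,  0]
  [ 0,  0, -4,  0]
  [ 0,  0,  0, -4]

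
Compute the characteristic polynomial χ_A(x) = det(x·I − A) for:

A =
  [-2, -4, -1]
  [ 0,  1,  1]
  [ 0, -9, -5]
x^3 + 6*x^2 + 12*x + 8

Expanding det(x·I − A) (e.g. by cofactor expansion or by noting that A is similar to its Jordan form J, which has the same characteristic polynomial as A) gives
  χ_A(x) = x^3 + 6*x^2 + 12*x + 8
which factors as (x + 2)^3. The eigenvalues (with algebraic multiplicities) are λ = -2 with multiplicity 3.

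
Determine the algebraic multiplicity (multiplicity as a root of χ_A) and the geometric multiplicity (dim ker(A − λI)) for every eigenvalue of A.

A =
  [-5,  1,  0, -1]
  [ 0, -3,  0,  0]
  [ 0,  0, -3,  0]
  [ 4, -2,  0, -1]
λ = -3: alg = 4, geom = 3

Step 1 — factor the characteristic polynomial to read off the algebraic multiplicities:
  χ_A(x) = (x + 3)^4

Step 2 — compute geometric multiplicities via the rank-nullity identity g(λ) = n − rank(A − λI):
  rank(A − (-3)·I) = 1, so dim ker(A − (-3)·I) = n − 1 = 3

Summary:
  λ = -3: algebraic multiplicity = 4, geometric multiplicity = 3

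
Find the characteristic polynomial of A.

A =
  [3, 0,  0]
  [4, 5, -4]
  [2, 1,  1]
x^3 - 9*x^2 + 27*x - 27

Expanding det(x·I − A) (e.g. by cofactor expansion or by noting that A is similar to its Jordan form J, which has the same characteristic polynomial as A) gives
  χ_A(x) = x^3 - 9*x^2 + 27*x - 27
which factors as (x - 3)^3. The eigenvalues (with algebraic multiplicities) are λ = 3 with multiplicity 3.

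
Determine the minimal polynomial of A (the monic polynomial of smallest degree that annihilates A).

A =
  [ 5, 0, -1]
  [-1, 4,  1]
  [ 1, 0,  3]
x^2 - 8*x + 16

The characteristic polynomial is χ_A(x) = (x - 4)^3, so the eigenvalues are known. The minimal polynomial is
  m_A(x) = Π_λ (x − λ)^{k_λ}
where k_λ is the size of the *largest* Jordan block for λ (equivalently, the smallest k with (A − λI)^k v = 0 for every generalised eigenvector v of λ).

  λ = 4: largest Jordan block has size 2, contributing (x − 4)^2

So m_A(x) = (x - 4)^2 = x^2 - 8*x + 16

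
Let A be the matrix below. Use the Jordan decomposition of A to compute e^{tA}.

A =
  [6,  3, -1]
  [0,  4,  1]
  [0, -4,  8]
e^{tA} =
  [exp(6*t), -t^2*exp(6*t) + 3*t*exp(6*t), t^2*exp(6*t)/2 - t*exp(6*t)]
  [0, -2*t*exp(6*t) + exp(6*t), t*exp(6*t)]
  [0, -4*t*exp(6*t), 2*t*exp(6*t) + exp(6*t)]

Strategy: write A = P · J · P⁻¹ where J is a Jordan canonical form, so e^{tA} = P · e^{tJ} · P⁻¹, and e^{tJ} can be computed block-by-block.

A has Jordan form
J =
  [6, 1, 0]
  [0, 6, 1]
  [0, 0, 6]
(up to reordering of blocks).

Per-block formulas:
  For a 3×3 Jordan block J_3(6): exp(t · J_3(6)) = e^(6t)·(I + t·N + (t^2/2)·N^2), where N is the 3×3 nilpotent shift.

After assembling e^{tJ} and conjugating by P, we get:

e^{tA} =
  [exp(6*t), -t^2*exp(6*t) + 3*t*exp(6*t), t^2*exp(6*t)/2 - t*exp(6*t)]
  [0, -2*t*exp(6*t) + exp(6*t), t*exp(6*t)]
  [0, -4*t*exp(6*t), 2*t*exp(6*t) + exp(6*t)]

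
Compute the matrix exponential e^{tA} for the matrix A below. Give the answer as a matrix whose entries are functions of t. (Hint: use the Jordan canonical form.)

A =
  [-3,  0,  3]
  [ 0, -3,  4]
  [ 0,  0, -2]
e^{tA} =
  [exp(-3*t), 0, 3*exp(-2*t) - 3*exp(-3*t)]
  [0, exp(-3*t), 4*exp(-2*t) - 4*exp(-3*t)]
  [0, 0, exp(-2*t)]

Strategy: write A = P · J · P⁻¹ where J is a Jordan canonical form, so e^{tA} = P · e^{tJ} · P⁻¹, and e^{tJ} can be computed block-by-block.

A has Jordan form
J =
  [-3,  0,  0]
  [ 0, -3,  0]
  [ 0,  0, -2]
(up to reordering of blocks).

Per-block formulas:
  For a 1×1 block at λ = -2: exp(t · [-2]) = [e^(-2t)].
  For a 1×1 block at λ = -3: exp(t · [-3]) = [e^(-3t)].

After assembling e^{tJ} and conjugating by P, we get:

e^{tA} =
  [exp(-3*t), 0, 3*exp(-2*t) - 3*exp(-3*t)]
  [0, exp(-3*t), 4*exp(-2*t) - 4*exp(-3*t)]
  [0, 0, exp(-2*t)]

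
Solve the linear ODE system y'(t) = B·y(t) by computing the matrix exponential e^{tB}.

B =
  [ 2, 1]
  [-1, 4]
e^{tB} =
  [-t*exp(3*t) + exp(3*t), t*exp(3*t)]
  [-t*exp(3*t), t*exp(3*t) + exp(3*t)]

Strategy: write B = P · J · P⁻¹ where J is a Jordan canonical form, so e^{tB} = P · e^{tJ} · P⁻¹, and e^{tJ} can be computed block-by-block.

B has Jordan form
J =
  [3, 1]
  [0, 3]
(up to reordering of blocks).

Per-block formulas:
  For a 2×2 Jordan block J_2(3): exp(t · J_2(3)) = e^(3t)·(I + t·N), where N is the 2×2 nilpotent shift.

After assembling e^{tJ} and conjugating by P, we get:

e^{tB} =
  [-t*exp(3*t) + exp(3*t), t*exp(3*t)]
  [-t*exp(3*t), t*exp(3*t) + exp(3*t)]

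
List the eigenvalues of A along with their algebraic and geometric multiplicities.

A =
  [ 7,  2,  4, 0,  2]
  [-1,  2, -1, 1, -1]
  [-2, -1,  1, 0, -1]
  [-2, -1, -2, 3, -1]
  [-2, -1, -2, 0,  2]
λ = 3: alg = 5, geom = 3

Step 1 — factor the characteristic polynomial to read off the algebraic multiplicities:
  χ_A(x) = (x - 3)^5

Step 2 — compute geometric multiplicities via the rank-nullity identity g(λ) = n − rank(A − λI):
  rank(A − (3)·I) = 2, so dim ker(A − (3)·I) = n − 2 = 3

Summary:
  λ = 3: algebraic multiplicity = 5, geometric multiplicity = 3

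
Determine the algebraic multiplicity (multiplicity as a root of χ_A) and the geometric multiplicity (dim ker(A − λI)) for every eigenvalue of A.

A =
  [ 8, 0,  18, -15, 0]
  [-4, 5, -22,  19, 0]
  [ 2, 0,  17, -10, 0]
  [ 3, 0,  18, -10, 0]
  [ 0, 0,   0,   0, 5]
λ = 5: alg = 5, geom = 3

Step 1 — factor the characteristic polynomial to read off the algebraic multiplicities:
  χ_A(x) = (x - 5)^5

Step 2 — compute geometric multiplicities via the rank-nullity identity g(λ) = n − rank(A − λI):
  rank(A − (5)·I) = 2, so dim ker(A − (5)·I) = n − 2 = 3

Summary:
  λ = 5: algebraic multiplicity = 5, geometric multiplicity = 3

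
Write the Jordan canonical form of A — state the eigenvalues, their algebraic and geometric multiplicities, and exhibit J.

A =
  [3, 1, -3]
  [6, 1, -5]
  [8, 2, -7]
J_3(-1)

The characteristic polynomial is
  det(x·I − A) = x^3 + 3*x^2 + 3*x + 1 = (x + 1)^3

Eigenvalues and multiplicities (the geometric multiplicity of λ is n − rank(A − λI), which equals the number of Jordan blocks for λ):
  λ = -1: algebraic multiplicity = 3, geometric multiplicity = 1

Determining the block sizes for each eigenvalue:
  λ = -1: one block (gm = 1), so the single block has size am = 3 → block sizes [3]

Assembling the blocks gives a Jordan form
J =
  [-1,  1,  0]
  [ 0, -1,  1]
  [ 0,  0, -1]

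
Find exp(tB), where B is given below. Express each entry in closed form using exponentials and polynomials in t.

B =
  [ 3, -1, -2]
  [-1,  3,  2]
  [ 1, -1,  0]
e^{tB} =
  [t*exp(2*t) + exp(2*t), -t*exp(2*t), -2*t*exp(2*t)]
  [-t*exp(2*t), t*exp(2*t) + exp(2*t), 2*t*exp(2*t)]
  [t*exp(2*t), -t*exp(2*t), -2*t*exp(2*t) + exp(2*t)]

Strategy: write B = P · J · P⁻¹ where J is a Jordan canonical form, so e^{tB} = P · e^{tJ} · P⁻¹, and e^{tJ} can be computed block-by-block.

B has Jordan form
J =
  [2, 1, 0]
  [0, 2, 0]
  [0, 0, 2]
(up to reordering of blocks).

Per-block formulas:
  For a 1×1 block at λ = 2: exp(t · [2]) = [e^(2t)].
  For a 2×2 Jordan block J_2(2): exp(t · J_2(2)) = e^(2t)·(I + t·N), where N is the 2×2 nilpotent shift.

After assembling e^{tJ} and conjugating by P, we get:

e^{tB} =
  [t*exp(2*t) + exp(2*t), -t*exp(2*t), -2*t*exp(2*t)]
  [-t*exp(2*t), t*exp(2*t) + exp(2*t), 2*t*exp(2*t)]
  [t*exp(2*t), -t*exp(2*t), -2*t*exp(2*t) + exp(2*t)]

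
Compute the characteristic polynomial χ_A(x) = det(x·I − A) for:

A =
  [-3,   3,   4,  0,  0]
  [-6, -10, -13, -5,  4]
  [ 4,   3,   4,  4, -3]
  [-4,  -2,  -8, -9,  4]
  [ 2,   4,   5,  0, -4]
x^5 + 22*x^4 + 193*x^3 + 844*x^2 + 1840*x + 1600

Expanding det(x·I − A) (e.g. by cofactor expansion or by noting that A is similar to its Jordan form J, which has the same characteristic polynomial as A) gives
  χ_A(x) = x^5 + 22*x^4 + 193*x^3 + 844*x^2 + 1840*x + 1600
which factors as (x + 4)^3*(x + 5)^2. The eigenvalues (with algebraic multiplicities) are λ = -5 with multiplicity 2, λ = -4 with multiplicity 3.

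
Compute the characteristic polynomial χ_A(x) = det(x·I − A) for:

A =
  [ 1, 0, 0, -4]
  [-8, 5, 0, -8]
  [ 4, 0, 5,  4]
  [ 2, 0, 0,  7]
x^4 - 18*x^3 + 120*x^2 - 350*x + 375

Expanding det(x·I − A) (e.g. by cofactor expansion or by noting that A is similar to its Jordan form J, which has the same characteristic polynomial as A) gives
  χ_A(x) = x^4 - 18*x^3 + 120*x^2 - 350*x + 375
which factors as (x - 5)^3*(x - 3). The eigenvalues (with algebraic multiplicities) are λ = 3 with multiplicity 1, λ = 5 with multiplicity 3.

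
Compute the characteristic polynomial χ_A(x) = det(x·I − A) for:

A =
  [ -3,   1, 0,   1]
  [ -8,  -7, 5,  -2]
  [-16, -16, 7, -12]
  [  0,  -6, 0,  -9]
x^4 + 12*x^3 + 54*x^2 + 108*x + 81

Expanding det(x·I − A) (e.g. by cofactor expansion or by noting that A is similar to its Jordan form J, which has the same characteristic polynomial as A) gives
  χ_A(x) = x^4 + 12*x^3 + 54*x^2 + 108*x + 81
which factors as (x + 3)^4. The eigenvalues (with algebraic multiplicities) are λ = -3 with multiplicity 4.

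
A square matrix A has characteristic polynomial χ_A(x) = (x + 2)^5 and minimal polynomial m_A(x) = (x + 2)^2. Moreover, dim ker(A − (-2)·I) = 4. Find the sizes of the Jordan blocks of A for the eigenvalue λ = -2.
Block sizes for λ = -2: [2, 1, 1, 1]

Step 1 — from the characteristic polynomial, algebraic multiplicity of λ = -2 is 5. From dim ker(A − (-2)·I) = 4, there are exactly 4 Jordan blocks for λ = -2.
Step 2 — from the minimal polynomial, the factor (x + 2)^2 tells us the largest block for λ = -2 has size 2.
Step 3 — with total size 5, 4 blocks, and largest block 2, the block sizes (in nonincreasing order) are [2, 1, 1, 1].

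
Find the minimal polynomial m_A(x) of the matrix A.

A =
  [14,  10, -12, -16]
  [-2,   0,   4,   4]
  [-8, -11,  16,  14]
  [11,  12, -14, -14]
x^2 - 8*x + 16

The characteristic polynomial is χ_A(x) = (x - 4)^4, so the eigenvalues are known. The minimal polynomial is
  m_A(x) = Π_λ (x − λ)^{k_λ}
where k_λ is the size of the *largest* Jordan block for λ (equivalently, the smallest k with (A − λI)^k v = 0 for every generalised eigenvector v of λ).

  λ = 4: largest Jordan block has size 2, contributing (x − 4)^2

So m_A(x) = (x - 4)^2 = x^2 - 8*x + 16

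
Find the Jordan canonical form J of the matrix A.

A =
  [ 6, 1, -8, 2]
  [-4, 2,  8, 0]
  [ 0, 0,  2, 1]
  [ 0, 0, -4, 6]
J_2(4) ⊕ J_2(4)

The characteristic polynomial is
  det(x·I − A) = x^4 - 16*x^3 + 96*x^2 - 256*x + 256 = (x - 4)^4

Eigenvalues and multiplicities (the geometric multiplicity of λ is n − rank(A − λI), which equals the number of Jordan blocks for λ):
  λ = 4: algebraic multiplicity = 4, geometric multiplicity = 2

Determining the block sizes for each eigenvalue:
  λ = 4: with am = 4 and gm = 2, the partition is not yet determined (e.g. several partitions of 4 into 2 parts exist). Let N = A − (4)·I. Computing rank(N^1) = 2, rank(N^2) = 0; the number of blocks of size ≥ j is rank(N^{j−1}) − rank(N^j), giving [2, 2]. So we have 2 block(s) of size 2 → block sizes [2, 2]

Assembling the blocks gives a Jordan form
J =
  [4, 1, 0, 0]
  [0, 4, 0, 0]
  [0, 0, 4, 1]
  [0, 0, 0, 4]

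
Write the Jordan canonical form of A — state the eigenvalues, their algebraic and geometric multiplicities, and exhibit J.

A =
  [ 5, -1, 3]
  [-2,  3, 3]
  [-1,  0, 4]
J_3(4)

The characteristic polynomial is
  det(x·I − A) = x^3 - 12*x^2 + 48*x - 64 = (x - 4)^3

Eigenvalues and multiplicities (the geometric multiplicity of λ is n − rank(A − λI), which equals the number of Jordan blocks for λ):
  λ = 4: algebraic multiplicity = 3, geometric multiplicity = 1

Determining the block sizes for each eigenvalue:
  λ = 4: one block (gm = 1), so the single block has size am = 3 → block sizes [3]

Assembling the blocks gives a Jordan form
J =
  [4, 1, 0]
  [0, 4, 1]
  [0, 0, 4]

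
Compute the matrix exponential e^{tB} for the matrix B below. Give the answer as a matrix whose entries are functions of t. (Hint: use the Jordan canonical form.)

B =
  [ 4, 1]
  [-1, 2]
e^{tB} =
  [t*exp(3*t) + exp(3*t), t*exp(3*t)]
  [-t*exp(3*t), -t*exp(3*t) + exp(3*t)]

Strategy: write B = P · J · P⁻¹ where J is a Jordan canonical form, so e^{tB} = P · e^{tJ} · P⁻¹, and e^{tJ} can be computed block-by-block.

B has Jordan form
J =
  [3, 1]
  [0, 3]
(up to reordering of blocks).

Per-block formulas:
  For a 2×2 Jordan block J_2(3): exp(t · J_2(3)) = e^(3t)·(I + t·N), where N is the 2×2 nilpotent shift.

After assembling e^{tJ} and conjugating by P, we get:

e^{tB} =
  [t*exp(3*t) + exp(3*t), t*exp(3*t)]
  [-t*exp(3*t), -t*exp(3*t) + exp(3*t)]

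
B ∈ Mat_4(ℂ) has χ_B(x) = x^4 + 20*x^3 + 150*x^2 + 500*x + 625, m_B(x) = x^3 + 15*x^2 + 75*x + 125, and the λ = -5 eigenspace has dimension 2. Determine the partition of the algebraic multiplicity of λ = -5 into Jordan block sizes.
Block sizes for λ = -5: [3, 1]

Step 1 — from the characteristic polynomial, algebraic multiplicity of λ = -5 is 4. From dim ker(B − (-5)·I) = 2, there are exactly 2 Jordan blocks for λ = -5.
Step 2 — from the minimal polynomial, the factor (x + 5)^3 tells us the largest block for λ = -5 has size 3.
Step 3 — with total size 4, 2 blocks, and largest block 3, the block sizes (in nonincreasing order) are [3, 1].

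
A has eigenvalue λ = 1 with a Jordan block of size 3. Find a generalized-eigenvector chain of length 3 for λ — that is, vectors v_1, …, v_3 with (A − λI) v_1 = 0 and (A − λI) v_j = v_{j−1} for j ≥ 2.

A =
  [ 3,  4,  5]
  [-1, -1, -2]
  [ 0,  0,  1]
A Jordan chain for λ = 1 of length 3:
v_1 = (2, -1, 0)ᵀ
v_2 = (5, -2, 0)ᵀ
v_3 = (0, 0, 1)ᵀ

Let N = A − (1)·I. We want v_3 with N^3 v_3 = 0 but N^2 v_3 ≠ 0; then v_{j-1} := N · v_j for j = 3, …, 2.

Pick v_3 = (0, 0, 1)ᵀ.
Then v_2 = N · v_3 = (5, -2, 0)ᵀ.
Then v_1 = N · v_2 = (2, -1, 0)ᵀ.

Sanity check: (A − (1)·I) v_1 = (0, 0, 0)ᵀ = 0. ✓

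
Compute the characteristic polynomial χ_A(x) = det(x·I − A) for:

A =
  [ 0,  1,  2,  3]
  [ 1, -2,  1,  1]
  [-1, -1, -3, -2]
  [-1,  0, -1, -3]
x^4 + 8*x^3 + 24*x^2 + 32*x + 16

Expanding det(x·I − A) (e.g. by cofactor expansion or by noting that A is similar to its Jordan form J, which has the same characteristic polynomial as A) gives
  χ_A(x) = x^4 + 8*x^3 + 24*x^2 + 32*x + 16
which factors as (x + 2)^4. The eigenvalues (with algebraic multiplicities) are λ = -2 with multiplicity 4.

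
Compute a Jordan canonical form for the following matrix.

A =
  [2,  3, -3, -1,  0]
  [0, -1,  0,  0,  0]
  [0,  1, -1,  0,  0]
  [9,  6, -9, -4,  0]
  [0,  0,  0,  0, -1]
J_2(-1) ⊕ J_2(-1) ⊕ J_1(-1)

The characteristic polynomial is
  det(x·I − A) = x^5 + 5*x^4 + 10*x^3 + 10*x^2 + 5*x + 1 = (x + 1)^5

Eigenvalues and multiplicities (the geometric multiplicity of λ is n − rank(A − λI), which equals the number of Jordan blocks for λ):
  λ = -1: algebraic multiplicity = 5, geometric multiplicity = 3

Determining the block sizes for each eigenvalue:
  λ = -1: with am = 5 and gm = 3, the partition is not yet determined (e.g. several partitions of 5 into 3 parts exist). Let N = A − (-1)·I. Computing rank(N^1) = 2, rank(N^2) = 0; the number of blocks of size ≥ j is rank(N^{j−1}) − rank(N^j), giving [3, 2]. So we have 2 block(s) of size 2, 1 block(s) of size 1 → block sizes [2, 2, 1]

Assembling the blocks gives a Jordan form
J =
  [-1,  1,  0,  0,  0]
  [ 0, -1,  0,  0,  0]
  [ 0,  0, -1,  1,  0]
  [ 0,  0,  0, -1,  0]
  [ 0,  0,  0,  0, -1]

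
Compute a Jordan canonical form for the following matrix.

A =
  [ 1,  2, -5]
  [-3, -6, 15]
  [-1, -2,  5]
J_2(0) ⊕ J_1(0)

The characteristic polynomial is
  det(x·I − A) = x^3

Eigenvalues and multiplicities (the geometric multiplicity of λ is n − rank(A − λI), which equals the number of Jordan blocks for λ):
  λ = 0: algebraic multiplicity = 3, geometric multiplicity = 2

Determining the block sizes for each eigenvalue:
  λ = 0: 2 blocks summing to 3 forces exactly one block of size 2 and the rest size 1 → block sizes [2, 1]

Assembling the blocks gives a Jordan form
J =
  [0, 1, 0]
  [0, 0, 0]
  [0, 0, 0]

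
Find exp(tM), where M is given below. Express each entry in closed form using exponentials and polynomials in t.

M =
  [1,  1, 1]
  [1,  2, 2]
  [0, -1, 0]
e^{tM} =
  [t^2*exp(t)/2 + exp(t), t*exp(t), t^2*exp(t)/2 + t*exp(t)]
  [t^2*exp(t)/2 + t*exp(t), t*exp(t) + exp(t), t^2*exp(t)/2 + 2*t*exp(t)]
  [-t^2*exp(t)/2, -t*exp(t), -t^2*exp(t)/2 - t*exp(t) + exp(t)]

Strategy: write M = P · J · P⁻¹ where J is a Jordan canonical form, so e^{tM} = P · e^{tJ} · P⁻¹, and e^{tJ} can be computed block-by-block.

M has Jordan form
J =
  [1, 1, 0]
  [0, 1, 1]
  [0, 0, 1]
(up to reordering of blocks).

Per-block formulas:
  For a 3×3 Jordan block J_3(1): exp(t · J_3(1)) = e^(1t)·(I + t·N + (t^2/2)·N^2), where N is the 3×3 nilpotent shift.

After assembling e^{tJ} and conjugating by P, we get:

e^{tM} =
  [t^2*exp(t)/2 + exp(t), t*exp(t), t^2*exp(t)/2 + t*exp(t)]
  [t^2*exp(t)/2 + t*exp(t), t*exp(t) + exp(t), t^2*exp(t)/2 + 2*t*exp(t)]
  [-t^2*exp(t)/2, -t*exp(t), -t^2*exp(t)/2 - t*exp(t) + exp(t)]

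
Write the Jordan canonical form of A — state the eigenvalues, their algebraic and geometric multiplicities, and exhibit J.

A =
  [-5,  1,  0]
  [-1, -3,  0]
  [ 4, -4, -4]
J_2(-4) ⊕ J_1(-4)

The characteristic polynomial is
  det(x·I − A) = x^3 + 12*x^2 + 48*x + 64 = (x + 4)^3

Eigenvalues and multiplicities (the geometric multiplicity of λ is n − rank(A − λI), which equals the number of Jordan blocks for λ):
  λ = -4: algebraic multiplicity = 3, geometric multiplicity = 2

Determining the block sizes for each eigenvalue:
  λ = -4: 2 blocks summing to 3 forces exactly one block of size 2 and the rest size 1 → block sizes [2, 1]

Assembling the blocks gives a Jordan form
J =
  [-4,  1,  0]
  [ 0, -4,  0]
  [ 0,  0, -4]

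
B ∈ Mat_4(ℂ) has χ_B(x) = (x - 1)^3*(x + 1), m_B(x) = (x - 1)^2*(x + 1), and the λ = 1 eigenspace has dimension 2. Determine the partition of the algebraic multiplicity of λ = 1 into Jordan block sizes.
Block sizes for λ = 1: [2, 1]

Step 1 — from the characteristic polynomial, algebraic multiplicity of λ = 1 is 3. From dim ker(B − (1)·I) = 2, there are exactly 2 Jordan blocks for λ = 1.
Step 2 — from the minimal polynomial, the factor (x − 1)^2 tells us the largest block for λ = 1 has size 2.
Step 3 — with total size 3, 2 blocks, and largest block 2, the block sizes (in nonincreasing order) are [2, 1].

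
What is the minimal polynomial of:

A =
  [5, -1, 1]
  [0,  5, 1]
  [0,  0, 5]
x^3 - 15*x^2 + 75*x - 125

The characteristic polynomial is χ_A(x) = (x - 5)^3, so the eigenvalues are known. The minimal polynomial is
  m_A(x) = Π_λ (x − λ)^{k_λ}
where k_λ is the size of the *largest* Jordan block for λ (equivalently, the smallest k with (A − λI)^k v = 0 for every generalised eigenvector v of λ).

  λ = 5: largest Jordan block has size 3, contributing (x − 5)^3

So m_A(x) = (x - 5)^3 = x^3 - 15*x^2 + 75*x - 125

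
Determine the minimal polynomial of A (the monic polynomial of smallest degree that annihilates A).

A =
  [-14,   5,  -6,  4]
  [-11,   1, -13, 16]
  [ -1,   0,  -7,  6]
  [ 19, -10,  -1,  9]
x^4 + 11*x^3 + 36*x^2 + 16*x - 64

The characteristic polynomial is χ_A(x) = (x - 1)*(x + 4)^3, so the eigenvalues are known. The minimal polynomial is
  m_A(x) = Π_λ (x − λ)^{k_λ}
where k_λ is the size of the *largest* Jordan block for λ (equivalently, the smallest k with (A − λI)^k v = 0 for every generalised eigenvector v of λ).

  λ = -4: largest Jordan block has size 3, contributing (x + 4)^3
  λ = 1: largest Jordan block has size 1, contributing (x − 1)

So m_A(x) = (x - 1)*(x + 4)^3 = x^4 + 11*x^3 + 36*x^2 + 16*x - 64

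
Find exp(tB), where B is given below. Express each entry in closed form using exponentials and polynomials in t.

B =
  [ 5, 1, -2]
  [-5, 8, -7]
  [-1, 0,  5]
e^{tB} =
  [-t^2*exp(6*t) - t*exp(6*t) + exp(6*t), t^2*exp(6*t)/2 + t*exp(6*t), -3*t^2*exp(6*t)/2 - 2*t*exp(6*t)]
  [t^2*exp(6*t) - 5*t*exp(6*t), -t^2*exp(6*t)/2 + 2*t*exp(6*t) + exp(6*t), 3*t^2*exp(6*t)/2 - 7*t*exp(6*t)]
  [t^2*exp(6*t) - t*exp(6*t), -t^2*exp(6*t)/2, 3*t^2*exp(6*t)/2 - t*exp(6*t) + exp(6*t)]

Strategy: write B = P · J · P⁻¹ where J is a Jordan canonical form, so e^{tB} = P · e^{tJ} · P⁻¹, and e^{tJ} can be computed block-by-block.

B has Jordan form
J =
  [6, 1, 0]
  [0, 6, 1]
  [0, 0, 6]
(up to reordering of blocks).

Per-block formulas:
  For a 3×3 Jordan block J_3(6): exp(t · J_3(6)) = e^(6t)·(I + t·N + (t^2/2)·N^2), where N is the 3×3 nilpotent shift.

After assembling e^{tJ} and conjugating by P, we get:

e^{tB} =
  [-t^2*exp(6*t) - t*exp(6*t) + exp(6*t), t^2*exp(6*t)/2 + t*exp(6*t), -3*t^2*exp(6*t)/2 - 2*t*exp(6*t)]
  [t^2*exp(6*t) - 5*t*exp(6*t), -t^2*exp(6*t)/2 + 2*t*exp(6*t) + exp(6*t), 3*t^2*exp(6*t)/2 - 7*t*exp(6*t)]
  [t^2*exp(6*t) - t*exp(6*t), -t^2*exp(6*t)/2, 3*t^2*exp(6*t)/2 - t*exp(6*t) + exp(6*t)]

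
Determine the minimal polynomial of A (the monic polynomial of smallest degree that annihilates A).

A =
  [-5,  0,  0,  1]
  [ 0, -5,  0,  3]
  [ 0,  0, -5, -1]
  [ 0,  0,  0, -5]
x^2 + 10*x + 25

The characteristic polynomial is χ_A(x) = (x + 5)^4, so the eigenvalues are known. The minimal polynomial is
  m_A(x) = Π_λ (x − λ)^{k_λ}
where k_λ is the size of the *largest* Jordan block for λ (equivalently, the smallest k with (A − λI)^k v = 0 for every generalised eigenvector v of λ).

  λ = -5: largest Jordan block has size 2, contributing (x + 5)^2

So m_A(x) = (x + 5)^2 = x^2 + 10*x + 25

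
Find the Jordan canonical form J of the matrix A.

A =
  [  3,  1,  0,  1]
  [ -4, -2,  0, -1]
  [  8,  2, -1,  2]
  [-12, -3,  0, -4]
J_2(-1) ⊕ J_1(-1) ⊕ J_1(-1)

The characteristic polynomial is
  det(x·I − A) = x^4 + 4*x^3 + 6*x^2 + 4*x + 1 = (x + 1)^4

Eigenvalues and multiplicities (the geometric multiplicity of λ is n − rank(A − λI), which equals the number of Jordan blocks for λ):
  λ = -1: algebraic multiplicity = 4, geometric multiplicity = 3

Determining the block sizes for each eigenvalue:
  λ = -1: 3 blocks summing to 4 forces exactly one block of size 2 and the rest size 1 → block sizes [2, 1, 1]

Assembling the blocks gives a Jordan form
J =
  [-1,  1,  0,  0]
  [ 0, -1,  0,  0]
  [ 0,  0, -1,  0]
  [ 0,  0,  0, -1]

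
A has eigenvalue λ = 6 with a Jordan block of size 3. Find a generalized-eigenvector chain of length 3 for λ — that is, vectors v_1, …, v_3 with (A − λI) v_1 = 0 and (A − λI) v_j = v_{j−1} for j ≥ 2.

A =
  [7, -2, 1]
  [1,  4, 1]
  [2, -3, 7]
A Jordan chain for λ = 6 of length 3:
v_1 = (1, 1, 1)ᵀ
v_2 = (1, 1, 2)ᵀ
v_3 = (1, 0, 0)ᵀ

Let N = A − (6)·I. We want v_3 with N^3 v_3 = 0 but N^2 v_3 ≠ 0; then v_{j-1} := N · v_j for j = 3, …, 2.

Pick v_3 = (1, 0, 0)ᵀ.
Then v_2 = N · v_3 = (1, 1, 2)ᵀ.
Then v_1 = N · v_2 = (1, 1, 1)ᵀ.

Sanity check: (A − (6)·I) v_1 = (0, 0, 0)ᵀ = 0. ✓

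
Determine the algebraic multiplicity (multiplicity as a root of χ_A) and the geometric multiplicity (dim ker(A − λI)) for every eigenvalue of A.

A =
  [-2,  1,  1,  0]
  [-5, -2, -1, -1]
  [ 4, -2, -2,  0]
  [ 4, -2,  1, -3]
λ = -3: alg = 3, geom = 1; λ = 0: alg = 1, geom = 1

Step 1 — factor the characteristic polynomial to read off the algebraic multiplicities:
  χ_A(x) = x*(x + 3)^3

Step 2 — compute geometric multiplicities via the rank-nullity identity g(λ) = n − rank(A − λI):
  rank(A − (-3)·I) = 3, so dim ker(A − (-3)·I) = n − 3 = 1
  rank(A − (0)·I) = 3, so dim ker(A − (0)·I) = n − 3 = 1

Summary:
  λ = -3: algebraic multiplicity = 3, geometric multiplicity = 1
  λ = 0: algebraic multiplicity = 1, geometric multiplicity = 1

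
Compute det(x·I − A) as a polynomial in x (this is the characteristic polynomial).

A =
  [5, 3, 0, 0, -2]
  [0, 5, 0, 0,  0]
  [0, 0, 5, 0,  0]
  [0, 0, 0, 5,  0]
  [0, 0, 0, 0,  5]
x^5 - 25*x^4 + 250*x^3 - 1250*x^2 + 3125*x - 3125

Expanding det(x·I − A) (e.g. by cofactor expansion or by noting that A is similar to its Jordan form J, which has the same characteristic polynomial as A) gives
  χ_A(x) = x^5 - 25*x^4 + 250*x^3 - 1250*x^2 + 3125*x - 3125
which factors as (x - 5)^5. The eigenvalues (with algebraic multiplicities) are λ = 5 with multiplicity 5.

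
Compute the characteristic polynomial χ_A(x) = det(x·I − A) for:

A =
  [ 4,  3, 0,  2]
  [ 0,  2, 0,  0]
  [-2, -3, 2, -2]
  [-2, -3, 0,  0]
x^4 - 8*x^3 + 24*x^2 - 32*x + 16

Expanding det(x·I − A) (e.g. by cofactor expansion or by noting that A is similar to its Jordan form J, which has the same characteristic polynomial as A) gives
  χ_A(x) = x^4 - 8*x^3 + 24*x^2 - 32*x + 16
which factors as (x - 2)^4. The eigenvalues (with algebraic multiplicities) are λ = 2 with multiplicity 4.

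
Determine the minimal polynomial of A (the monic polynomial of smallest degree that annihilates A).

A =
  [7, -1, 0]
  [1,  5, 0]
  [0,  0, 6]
x^2 - 12*x + 36

The characteristic polynomial is χ_A(x) = (x - 6)^3, so the eigenvalues are known. The minimal polynomial is
  m_A(x) = Π_λ (x − λ)^{k_λ}
where k_λ is the size of the *largest* Jordan block for λ (equivalently, the smallest k with (A − λI)^k v = 0 for every generalised eigenvector v of λ).

  λ = 6: largest Jordan block has size 2, contributing (x − 6)^2

So m_A(x) = (x - 6)^2 = x^2 - 12*x + 36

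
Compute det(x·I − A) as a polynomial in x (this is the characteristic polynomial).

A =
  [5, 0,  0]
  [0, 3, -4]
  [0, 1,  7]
x^3 - 15*x^2 + 75*x - 125

Expanding det(x·I − A) (e.g. by cofactor expansion or by noting that A is similar to its Jordan form J, which has the same characteristic polynomial as A) gives
  χ_A(x) = x^3 - 15*x^2 + 75*x - 125
which factors as (x - 5)^3. The eigenvalues (with algebraic multiplicities) are λ = 5 with multiplicity 3.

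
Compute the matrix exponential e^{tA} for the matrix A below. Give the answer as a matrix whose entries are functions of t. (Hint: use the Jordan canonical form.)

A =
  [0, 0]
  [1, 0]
e^{tA} =
  [1, 0]
  [t, 1]

Strategy: write A = P · J · P⁻¹ where J is a Jordan canonical form, so e^{tA} = P · e^{tJ} · P⁻¹, and e^{tJ} can be computed block-by-block.

A has Jordan form
J =
  [0, 1]
  [0, 0]
(up to reordering of blocks).

Per-block formulas:
  For a 2×2 Jordan block J_2(0): exp(t · J_2(0)) = e^(0t)·(I + t·N), where N is the 2×2 nilpotent shift.

After assembling e^{tJ} and conjugating by P, we get:

e^{tA} =
  [1, 0]
  [t, 1]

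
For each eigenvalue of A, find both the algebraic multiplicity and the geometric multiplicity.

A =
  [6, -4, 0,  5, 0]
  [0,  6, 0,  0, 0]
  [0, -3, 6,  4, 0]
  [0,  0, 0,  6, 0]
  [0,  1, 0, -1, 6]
λ = 6: alg = 5, geom = 3

Step 1 — factor the characteristic polynomial to read off the algebraic multiplicities:
  χ_A(x) = (x - 6)^5

Step 2 — compute geometric multiplicities via the rank-nullity identity g(λ) = n − rank(A − λI):
  rank(A − (6)·I) = 2, so dim ker(A − (6)·I) = n − 2 = 3

Summary:
  λ = 6: algebraic multiplicity = 5, geometric multiplicity = 3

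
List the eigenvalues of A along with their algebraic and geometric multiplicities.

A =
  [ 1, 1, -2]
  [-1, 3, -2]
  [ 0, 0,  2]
λ = 2: alg = 3, geom = 2

Step 1 — factor the characteristic polynomial to read off the algebraic multiplicities:
  χ_A(x) = (x - 2)^3

Step 2 — compute geometric multiplicities via the rank-nullity identity g(λ) = n − rank(A − λI):
  rank(A − (2)·I) = 1, so dim ker(A − (2)·I) = n − 1 = 2

Summary:
  λ = 2: algebraic multiplicity = 3, geometric multiplicity = 2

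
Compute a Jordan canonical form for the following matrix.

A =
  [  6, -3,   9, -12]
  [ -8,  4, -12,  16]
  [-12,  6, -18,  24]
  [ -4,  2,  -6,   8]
J_2(0) ⊕ J_1(0) ⊕ J_1(0)

The characteristic polynomial is
  det(x·I − A) = x^4

Eigenvalues and multiplicities (the geometric multiplicity of λ is n − rank(A − λI), which equals the number of Jordan blocks for λ):
  λ = 0: algebraic multiplicity = 4, geometric multiplicity = 3

Determining the block sizes for each eigenvalue:
  λ = 0: 3 blocks summing to 4 forces exactly one block of size 2 and the rest size 1 → block sizes [2, 1, 1]

Assembling the blocks gives a Jordan form
J =
  [0, 1, 0, 0]
  [0, 0, 0, 0]
  [0, 0, 0, 0]
  [0, 0, 0, 0]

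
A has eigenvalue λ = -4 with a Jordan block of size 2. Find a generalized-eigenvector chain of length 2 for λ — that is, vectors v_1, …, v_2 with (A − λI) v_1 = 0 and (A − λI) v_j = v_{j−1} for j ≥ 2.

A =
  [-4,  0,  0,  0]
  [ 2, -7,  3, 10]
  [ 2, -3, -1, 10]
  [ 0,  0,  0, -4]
A Jordan chain for λ = -4 of length 2:
v_1 = (0, 2, 2, 0)ᵀ
v_2 = (1, 0, 0, 0)ᵀ

Let N = A − (-4)·I. We want v_2 with N^2 v_2 = 0 but N^1 v_2 ≠ 0; then v_{j-1} := N · v_j for j = 2, …, 2.

Pick v_2 = (1, 0, 0, 0)ᵀ.
Then v_1 = N · v_2 = (0, 2, 2, 0)ᵀ.

Sanity check: (A − (-4)·I) v_1 = (0, 0, 0, 0)ᵀ = 0. ✓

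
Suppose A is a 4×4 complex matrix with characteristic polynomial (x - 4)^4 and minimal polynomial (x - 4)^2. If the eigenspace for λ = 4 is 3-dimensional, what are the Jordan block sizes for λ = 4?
Block sizes for λ = 4: [2, 1, 1]

Step 1 — from the characteristic polynomial, algebraic multiplicity of λ = 4 is 4. From dim ker(A − (4)·I) = 3, there are exactly 3 Jordan blocks for λ = 4.
Step 2 — from the minimal polynomial, the factor (x − 4)^2 tells us the largest block for λ = 4 has size 2.
Step 3 — with total size 4, 3 blocks, and largest block 2, the block sizes (in nonincreasing order) are [2, 1, 1].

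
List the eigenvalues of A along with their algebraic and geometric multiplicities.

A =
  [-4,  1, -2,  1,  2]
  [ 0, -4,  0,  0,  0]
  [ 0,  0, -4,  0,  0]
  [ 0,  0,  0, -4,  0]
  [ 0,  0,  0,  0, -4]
λ = -4: alg = 5, geom = 4

Step 1 — factor the characteristic polynomial to read off the algebraic multiplicities:
  χ_A(x) = (x + 4)^5

Step 2 — compute geometric multiplicities via the rank-nullity identity g(λ) = n − rank(A − λI):
  rank(A − (-4)·I) = 1, so dim ker(A − (-4)·I) = n − 1 = 4

Summary:
  λ = -4: algebraic multiplicity = 5, geometric multiplicity = 4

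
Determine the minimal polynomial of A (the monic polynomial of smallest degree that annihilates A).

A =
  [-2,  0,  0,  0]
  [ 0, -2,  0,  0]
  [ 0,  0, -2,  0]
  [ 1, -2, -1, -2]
x^2 + 4*x + 4

The characteristic polynomial is χ_A(x) = (x + 2)^4, so the eigenvalues are known. The minimal polynomial is
  m_A(x) = Π_λ (x − λ)^{k_λ}
where k_λ is the size of the *largest* Jordan block for λ (equivalently, the smallest k with (A − λI)^k v = 0 for every generalised eigenvector v of λ).

  λ = -2: largest Jordan block has size 2, contributing (x + 2)^2

So m_A(x) = (x + 2)^2 = x^2 + 4*x + 4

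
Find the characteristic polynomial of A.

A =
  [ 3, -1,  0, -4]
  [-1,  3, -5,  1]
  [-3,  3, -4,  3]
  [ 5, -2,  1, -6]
x^4 + 4*x^3 + 6*x^2 + 4*x + 1

Expanding det(x·I − A) (e.g. by cofactor expansion or by noting that A is similar to its Jordan form J, which has the same characteristic polynomial as A) gives
  χ_A(x) = x^4 + 4*x^3 + 6*x^2 + 4*x + 1
which factors as (x + 1)^4. The eigenvalues (with algebraic multiplicities) are λ = -1 with multiplicity 4.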